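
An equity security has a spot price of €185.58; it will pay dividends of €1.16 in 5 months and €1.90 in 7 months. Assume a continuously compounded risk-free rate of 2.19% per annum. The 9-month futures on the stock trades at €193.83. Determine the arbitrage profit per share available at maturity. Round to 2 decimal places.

€8.25 per share

PV(dividends) I = 1.16·e^(−0.0219·5/12) + 1.90·e^(−0.0219·7/12) = 3.0253
Fair futures F* = (S − I)·e^(rT) = (185.58 − 3.0253)·e^0.016425 = 182.5547 × 1.016561 = 185.5780
Market €193.83 > fair 185.5780: forward overpriced → cash-and-carry (borrow at r, buy the stock and collect the dividends, short the forward).
Profit at T = |F_mkt − F*| = |193.83 − 185.5780| = €8.25 per share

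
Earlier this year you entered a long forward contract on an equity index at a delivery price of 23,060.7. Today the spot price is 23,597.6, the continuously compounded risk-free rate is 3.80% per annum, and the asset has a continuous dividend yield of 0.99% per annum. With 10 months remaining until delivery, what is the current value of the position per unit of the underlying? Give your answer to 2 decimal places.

Current fair forward for the remaining 10 months: F = S·e^((r − q)·T), (r − q) = 0.0380 − 0.0099 = 0.0281
F = 23597.6 · e^(0.0281 × 10/12) = 23597.6 × 1.02369299 = 24156.6977
Value of long forward = (F − K)·e^(−rT) = (24156.6977 − 23060.7) · e^(−0.0380·10/12)
= 1095.9977 × 0.96882947 = 1061.83

1061.83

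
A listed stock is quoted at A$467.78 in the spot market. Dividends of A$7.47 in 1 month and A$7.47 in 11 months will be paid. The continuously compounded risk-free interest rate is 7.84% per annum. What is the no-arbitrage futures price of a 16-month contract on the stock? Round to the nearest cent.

A$503.37

PV(dividends) I = 7.47·e^(−0.0784·1/12) + 7.47·e^(−0.0784·11/12)
I = 7.4214 + 6.9520 = 14.3734
F = (S − I)·e^(rT) = (467.78 − 14.3734) · e^(0.0784·16/12)
= 453.4066 · e^0.104533 = 453.4066 × 1.110192 = A$503.37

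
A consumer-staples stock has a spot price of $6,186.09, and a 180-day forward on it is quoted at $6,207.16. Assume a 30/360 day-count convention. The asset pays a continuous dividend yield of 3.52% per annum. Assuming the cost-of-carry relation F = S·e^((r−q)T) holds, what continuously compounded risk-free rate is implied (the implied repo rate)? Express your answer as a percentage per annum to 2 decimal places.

4.20%

From F = S·e^((r−q)T): (r − q) = ln(F/S)/T
ln(6207.16/6186.09) = ln(1.003406) = 0.003400
(r − q) = 0.003400 / (180/360) = 0.006800
r = ln(F/S)/T + q = 0.006800 + 0.0352 = 0.042000
r = 4.20%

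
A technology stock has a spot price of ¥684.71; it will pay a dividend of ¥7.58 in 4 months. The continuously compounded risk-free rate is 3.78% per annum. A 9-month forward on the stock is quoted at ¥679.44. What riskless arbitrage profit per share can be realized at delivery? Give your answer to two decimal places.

¥17.26 per share

PV(dividends) I = 7.58·e^(−0.0378·4/12) = 7.4851
Fair forward F* = (S − I)·e^(rT) = (684.71 − 7.4851)·e^0.028350 = 677.2249 × 1.028756 = 696.6992
Market ¥679.44 < fair 696.6992: forward underpriced → reverse cash-and-carry (short the stock, invest proceeds at r, pay the dividends, go long the forward).
Profit at T = |F_mkt − F*| = |679.44 − 696.6992| = ¥17.26 per share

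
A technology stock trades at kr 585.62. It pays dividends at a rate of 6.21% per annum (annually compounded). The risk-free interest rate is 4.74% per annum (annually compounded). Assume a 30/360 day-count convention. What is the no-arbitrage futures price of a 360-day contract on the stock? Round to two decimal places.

kr 577.51

F = S · (1+r)^T / (1+q)^T
= 585.62 × 1.047400 / 1.062100 = 585.62 × 0.986159
F = kr 577.51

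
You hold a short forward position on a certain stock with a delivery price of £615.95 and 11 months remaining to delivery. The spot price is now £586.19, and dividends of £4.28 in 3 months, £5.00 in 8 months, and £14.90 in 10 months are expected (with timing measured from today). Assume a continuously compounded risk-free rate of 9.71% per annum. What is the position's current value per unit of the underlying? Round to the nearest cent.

-£0.09

PV(remaining dividends) I = 4.28·e^(−0.0971·3/12) + 5.00·e^(−0.0971·8/12) + 14.90·e^(−0.0971·10/12) = 22.6058
Current forward F = (S − I)·e^(rT) = (586.19 − 22.6058)·e^(0.0971·11/12) = 563.5842 × 1.093090 = 616.0483
Value (long) = (F − K)·e^(−rT) = (616.0483 − 615.95) × 0.914838 = 0.0899
Short position value = −(long value) = -£0.09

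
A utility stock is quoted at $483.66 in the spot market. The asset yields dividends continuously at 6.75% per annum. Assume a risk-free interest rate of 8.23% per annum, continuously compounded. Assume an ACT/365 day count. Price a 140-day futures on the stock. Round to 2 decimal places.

$486.41

F = S·e^((r − q)T) = 483.66 · e^((0.0823 − 0.0675) × 140/365)
= 483.66 · e^0.005677 = 483.66 × 1.005693
F = $486.41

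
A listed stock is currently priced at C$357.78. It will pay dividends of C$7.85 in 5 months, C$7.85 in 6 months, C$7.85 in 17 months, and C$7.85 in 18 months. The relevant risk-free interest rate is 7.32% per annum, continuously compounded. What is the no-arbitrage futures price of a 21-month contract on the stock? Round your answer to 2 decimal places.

C$373.38

PV(dividends) I = 7.85·e^(−0.0732·5/12) + 7.85·e^(−0.0732·6/12) + 7.85·e^(−0.0732·17/12) + 7.85·e^(−0.0732·18/12)
I = 7.6142 + 7.5679 + 7.0767 + 7.0337 = 29.2925
F = (S − I)·e^(rT) = (357.78 − 29.2925) · e^(0.0732·21/12)
= 328.4875 · e^0.128100 = 328.4875 × 1.136667 = C$373.38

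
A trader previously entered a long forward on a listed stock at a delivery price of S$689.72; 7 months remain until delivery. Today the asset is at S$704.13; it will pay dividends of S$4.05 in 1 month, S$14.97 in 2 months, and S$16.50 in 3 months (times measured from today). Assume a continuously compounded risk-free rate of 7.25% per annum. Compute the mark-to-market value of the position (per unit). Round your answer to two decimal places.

PV(remaining dividends) I = 4.05·e^(−0.0725·1/12) + 14.97·e^(−0.0725·2/12) + 16.50·e^(−0.0725·3/12) = 35.0194
Current forward F = (S − I)·e^(rT) = (704.13 − 35.0194)·e^(0.0725·7/12) = 669.1106 × 1.043199 = 698.0155
Value (long) = (F − K)·e^(−rT) = (698.0155 − 689.72) × 0.958590 = 7.9520
Value = S$7.95

S$7.95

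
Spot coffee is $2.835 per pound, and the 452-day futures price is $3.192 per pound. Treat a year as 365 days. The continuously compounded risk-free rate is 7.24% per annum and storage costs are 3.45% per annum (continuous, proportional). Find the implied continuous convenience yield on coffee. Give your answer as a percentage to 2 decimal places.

1.11%

F = S·e^((r+u−y)T) ⇒ (r+u−y) = ln(F/S)/T
ln(3.192/2.835) = 0.118606; /T ⇒ 0.095777
y = r + u − ln(F/S)/T = 0.0724 + 0.0345 − 0.095777 = 0.011123
y = 1.11%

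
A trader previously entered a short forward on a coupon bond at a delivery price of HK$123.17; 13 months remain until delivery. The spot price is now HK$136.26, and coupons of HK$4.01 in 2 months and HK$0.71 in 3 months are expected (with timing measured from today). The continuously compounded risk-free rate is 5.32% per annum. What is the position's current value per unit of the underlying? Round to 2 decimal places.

-HK$15.31

PV(remaining coupons) I = 4.01·e^(−0.0532·2/12) + 0.71·e^(−0.0532·3/12) = 4.6752
Current forward F = (S − I)·e^(rT) = (136.26 − 4.6752)·e^(0.0532·13/12) = 131.5848 × 1.059327 = 139.3913
Value (long) = (F − K)·e^(−rT) = (139.3913 − 123.17) × 0.943996 = 15.3128
Short position value = −(long value) = -HK$15.31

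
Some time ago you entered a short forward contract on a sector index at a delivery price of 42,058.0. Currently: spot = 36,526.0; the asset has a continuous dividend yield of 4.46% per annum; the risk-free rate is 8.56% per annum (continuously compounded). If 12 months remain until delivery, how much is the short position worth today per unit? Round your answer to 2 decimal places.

Current fair forward for the remaining 12 months: F = S·e^((r − q)·T), (r − q) = 0.0856 − 0.0446 = 0.0410
F = 36526.0 · e^(0.0410 × 12/12) = 36526.0 × 1.04185211 = 38054.6902
Value of long forward = (F − K)·e^(−rT) = (38054.6902 − 42058.0) · e^(−0.0856·12/12)
= -4003.3098 × 0.91796134 = -3674.88
Short position value = −(long value) = 3674.88

3674.88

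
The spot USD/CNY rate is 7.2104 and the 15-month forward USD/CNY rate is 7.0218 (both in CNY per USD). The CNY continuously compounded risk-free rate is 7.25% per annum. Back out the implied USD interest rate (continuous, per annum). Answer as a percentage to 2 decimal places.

F = S·e^((r_CNY − r_USD)T) ⇒ r_USD = r_CNY − ln(F/S)/T
ln(7.0218/7.2104) = -0.026505; /(15/12) = -0.021204
r_USD = 0.0725 + 0.021204 = 0.093704
r_USD = 9.37%

9.37%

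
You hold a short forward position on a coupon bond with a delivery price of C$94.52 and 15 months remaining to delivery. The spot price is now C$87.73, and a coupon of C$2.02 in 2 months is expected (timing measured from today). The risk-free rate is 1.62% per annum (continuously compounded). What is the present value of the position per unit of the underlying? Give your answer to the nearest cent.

C$6.91

PV(remaining coupons) I = 2.02·e^(−0.0162·2/12) = 2.0146
Current forward F = (S − I)·e^(rT) = (87.73 − 2.0146)·e^(0.0162·15/12) = 85.7154 × 1.020456 = 87.4688
Value (long) = (F − K)·e^(−rT) = (87.4688 − 94.52) × 0.979954 = -6.9099
Short position value = −(long value) = C$6.91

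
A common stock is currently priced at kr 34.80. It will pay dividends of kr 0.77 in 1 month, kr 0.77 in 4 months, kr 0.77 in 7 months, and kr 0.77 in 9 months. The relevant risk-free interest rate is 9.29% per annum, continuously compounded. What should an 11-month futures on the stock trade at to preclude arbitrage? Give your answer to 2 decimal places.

PV(dividends) I = 0.77·e^(−0.0929·1/12) + 0.77·e^(−0.0929·4/12) + 0.77·e^(−0.0929·7/12) + 0.77·e^(−0.0929·9/12)
I = 0.7641 + 0.7465 + 0.7294 + 0.7182 = 2.9582
F = (S − I)·e^(rT) = (34.80 − 2.9582) · e^(0.0929·11/12)
= 31.8418 · e^0.085158 = 31.8418 × 1.088889 = kr 34.67

kr 34.67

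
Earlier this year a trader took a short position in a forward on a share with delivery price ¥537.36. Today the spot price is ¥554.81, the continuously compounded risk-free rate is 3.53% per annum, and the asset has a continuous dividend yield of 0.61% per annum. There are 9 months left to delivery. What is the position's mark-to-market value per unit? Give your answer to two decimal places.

Current fair forward for the remaining 9 months: F = S·e^((r − q)·T), (r − q) = 0.0353 − 0.0061 = 0.0292
F = 554.81 · e^(0.0292 × 9/12) = 554.81 × 1.022142 = 567.0946
Value of long forward = (F − K)·e^(−rT) = (567.0946 − 537.36) · e^(−0.0353·9/12)
= 29.7346 × 0.973872 = 28.96
Short position value = −(long value) = -¥28.96

-¥28.96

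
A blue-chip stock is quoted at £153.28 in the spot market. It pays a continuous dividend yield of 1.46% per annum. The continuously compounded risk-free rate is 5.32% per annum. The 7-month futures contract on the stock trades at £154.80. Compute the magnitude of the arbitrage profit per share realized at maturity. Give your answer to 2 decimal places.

£1.97 per share

Fair futures: F* = S·e^(carry·T), with carry = (r − q) = 0.0532 − 0.0146 = 0.0386
F* = 153.28 · e^(0.0386 × 7/12) = 153.28 · e^0.022517 = 153.28 × 1.022772 = £156.7705
Market £154.80 < fair £156.7705: forward underpriced → reverse cash-and-carry (short spot, go long the forward).
At maturity, profit = |F_mkt − F*| = |154.80 − 156.7705| = £1.97 per share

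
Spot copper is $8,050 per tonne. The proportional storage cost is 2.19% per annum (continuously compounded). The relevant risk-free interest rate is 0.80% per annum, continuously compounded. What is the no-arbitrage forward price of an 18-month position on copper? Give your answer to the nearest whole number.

$8,419 per tonne

Net carry = r + u − y = 0.0080 + 0.0219 − 0.0000 = 0.0299
F = S·e^((r+u−y)T) = 8050 · e^(0.0299 × 18/12) = 8050 · e^0.044850
= 8050 × 1.045871 = $8,419 per tonne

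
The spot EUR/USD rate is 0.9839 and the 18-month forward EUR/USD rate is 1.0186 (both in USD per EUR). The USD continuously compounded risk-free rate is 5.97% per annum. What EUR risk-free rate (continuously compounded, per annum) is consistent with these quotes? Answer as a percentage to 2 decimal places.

F = S·e^((r_USD − r_EUR)T) ⇒ r_EUR = r_USD − ln(F/S)/T
ln(1.0186/0.9839) = 0.034660; /(18/12) = 0.023107
r_EUR = 0.0597 − 0.023107 = 0.036593
r_EUR = 3.66%

3.66%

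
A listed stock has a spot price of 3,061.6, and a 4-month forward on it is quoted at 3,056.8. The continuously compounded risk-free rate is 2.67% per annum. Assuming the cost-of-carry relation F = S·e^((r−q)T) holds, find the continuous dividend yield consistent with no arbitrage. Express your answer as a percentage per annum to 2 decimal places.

From F = S·e^((r−q)T): (r − q) = ln(F/S)/T
ln(3056.8/3061.6) = ln(0.998432) = -0.001569
(r − q) = -0.001569 / (4/12) = -0.004707
q = r − ln(F/S)/T = 0.0267 + 0.004707 = 0.031407
q = 3.14%

3.14%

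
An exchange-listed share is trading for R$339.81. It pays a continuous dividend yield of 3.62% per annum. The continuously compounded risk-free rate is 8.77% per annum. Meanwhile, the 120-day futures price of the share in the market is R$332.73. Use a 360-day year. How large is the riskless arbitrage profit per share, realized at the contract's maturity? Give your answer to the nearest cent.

Fair futures: F* = S·e^(carry·T), with carry = (r − q) = 0.0877 − 0.0362 = 0.0515
F* = 339.81 · e^(0.0515 × 120/360) = 339.81 · e^0.017167 = 339.81 × 1.017315 = R$345.6938
Market R$332.73 < fair R$345.6938: forward underpriced → reverse cash-and-carry (short spot, go long the forward).
At maturity, profit = |F_mkt − F*| = |332.73 − 345.6938| = R$12.96 per share

R$12.96 per share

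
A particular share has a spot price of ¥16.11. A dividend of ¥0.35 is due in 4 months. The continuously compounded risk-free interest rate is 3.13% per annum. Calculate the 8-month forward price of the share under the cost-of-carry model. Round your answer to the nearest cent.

PV(dividends) I = 0.35·e^(−0.0313·4/12)
I = 0.3464
F = (S − I)·e^(rT) = (16.11 − 0.3464) · e^(0.0313·8/12)
= 15.7636 · e^0.020867 = 15.7636 × 1.021086 = ¥16.10

¥16.10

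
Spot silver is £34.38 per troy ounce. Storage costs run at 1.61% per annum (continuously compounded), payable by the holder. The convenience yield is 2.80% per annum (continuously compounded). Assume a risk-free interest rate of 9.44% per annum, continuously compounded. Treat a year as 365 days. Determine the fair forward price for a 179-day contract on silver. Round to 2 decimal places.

Net carry = r + u − y = 0.0944 + 0.0161 − 0.0280 = 0.0825
F = S·e^((r+u−y)T) = 34.38 · e^(0.0825 × 179/365) = 34.38 · e^0.040459
= 34.38 × 1.041289 = £35.80 per troy ounce

£35.80 per troy ounce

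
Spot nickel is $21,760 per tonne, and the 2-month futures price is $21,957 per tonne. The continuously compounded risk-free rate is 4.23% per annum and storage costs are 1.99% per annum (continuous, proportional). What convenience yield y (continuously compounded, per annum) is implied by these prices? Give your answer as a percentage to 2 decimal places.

F = S·e^((r+u−y)T) ⇒ (r+u−y) = ln(F/S)/T
ln(21957/21760) = 0.009013; /T ⇒ 0.054078
y = r + u − ln(F/S)/T = 0.0423 + 0.0199 − 0.054078 = 0.008122
y = 0.81%

0.81%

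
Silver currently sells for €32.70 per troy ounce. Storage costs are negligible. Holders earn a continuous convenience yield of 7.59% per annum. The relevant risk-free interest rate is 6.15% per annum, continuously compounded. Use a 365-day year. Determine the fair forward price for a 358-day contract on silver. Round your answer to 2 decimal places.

Net carry = r + u − y = 0.0615 + 0.0000 − 0.0759 = -0.0144
F = S·e^((r+u−y)T) = 32.70 · e^(-0.0144 × 358/365) = 32.70 · e^-0.014124
= 32.70 × 0.985975 = €32.24 per troy ounce

€32.24 per troy ounce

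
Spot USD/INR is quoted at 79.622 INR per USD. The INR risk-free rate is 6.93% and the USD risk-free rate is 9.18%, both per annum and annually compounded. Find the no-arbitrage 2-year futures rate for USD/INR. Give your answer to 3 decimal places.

76.374

By covered interest parity, F = S · (1+r_INR)^T / (1+r_USD)^T
= 79.622 × 1.143402 / 1.192027 = 79.622 × 0.959208
F = 76.374 INR per USD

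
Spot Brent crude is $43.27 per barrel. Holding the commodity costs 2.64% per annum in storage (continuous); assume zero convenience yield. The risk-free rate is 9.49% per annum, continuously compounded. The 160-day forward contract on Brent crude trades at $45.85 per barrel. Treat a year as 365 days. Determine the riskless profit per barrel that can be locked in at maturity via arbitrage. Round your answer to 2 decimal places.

Fair forward: F* = S·e^(carry·T), with carry = (r + u) = 0.0949 + 0.0264 = 0.1213
F* = 43.27 · e^(0.1213 × 160/365) = 43.27 · e^0.053173 = 43.27 × 1.054612 = $45.6331
Market $45.85 > fair $45.6331: forward overpriced → cash-and-carry (buy spot, short the forward).
At maturity, profit = |F_mkt − F*| = |45.85 − 45.6331| = $0.22 per barrel

$0.22 per barrel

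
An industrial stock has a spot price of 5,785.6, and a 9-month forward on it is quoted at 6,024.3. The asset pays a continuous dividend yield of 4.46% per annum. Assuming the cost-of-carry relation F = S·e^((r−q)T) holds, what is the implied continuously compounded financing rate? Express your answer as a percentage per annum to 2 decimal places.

From F = S·e^((r−q)T): (r − q) = ln(F/S)/T
ln(6024.3/5785.6) = ln(1.041258) = 0.040430
(r − q) = 0.040430 / (9/12) = 0.053907
r = ln(F/S)/T + q = 0.053907 + 0.0446 = 0.098507
r = 9.85%

9.85%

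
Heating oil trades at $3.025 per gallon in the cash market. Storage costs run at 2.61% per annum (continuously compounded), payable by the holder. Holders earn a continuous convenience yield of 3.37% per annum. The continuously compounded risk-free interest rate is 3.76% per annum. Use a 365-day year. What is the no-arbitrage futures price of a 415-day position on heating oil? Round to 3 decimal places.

Net carry = r + u − y = 0.0376 + 0.0261 − 0.0337 = 0.0300
F = S·e^((r+u−y)T) = 3.025 · e^(0.0300 × 415/365) = 3.025 · e^0.034110
= 3.025 × 1.034698 = $3.130 per gallon

$3.130 per gallon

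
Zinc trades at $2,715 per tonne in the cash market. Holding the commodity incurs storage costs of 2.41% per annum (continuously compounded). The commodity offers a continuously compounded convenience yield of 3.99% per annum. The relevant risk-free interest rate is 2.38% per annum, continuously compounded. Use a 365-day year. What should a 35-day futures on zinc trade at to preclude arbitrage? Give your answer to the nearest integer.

$2,717 per tonne

Net carry = r + u − y = 0.0238 + 0.0241 − 0.0399 = 0.0080
F = S·e^((r+u−y)T) = 2715 · e^(0.0080 × 35/365) = 2715 · e^0.000767
= 2715 × 1.000767 = $2,717 per tonne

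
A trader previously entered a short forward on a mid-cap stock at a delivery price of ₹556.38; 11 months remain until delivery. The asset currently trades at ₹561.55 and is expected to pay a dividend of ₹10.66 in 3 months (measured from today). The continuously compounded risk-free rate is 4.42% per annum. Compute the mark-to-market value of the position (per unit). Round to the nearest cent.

-₹16.72

PV(remaining dividends) I = 10.66·e^(−0.0442·3/12) = 10.5429
Current forward F = (S − I)·e^(rT) = (561.55 − 10.5429)·e^(0.0442·11/12) = 551.0071 × 1.041349 = 573.7907
Value (long) = (F − K)·e^(−rT) = (573.7907 − 556.38) × 0.960293 = 16.7194
Short position value = −(long value) = -₹16.72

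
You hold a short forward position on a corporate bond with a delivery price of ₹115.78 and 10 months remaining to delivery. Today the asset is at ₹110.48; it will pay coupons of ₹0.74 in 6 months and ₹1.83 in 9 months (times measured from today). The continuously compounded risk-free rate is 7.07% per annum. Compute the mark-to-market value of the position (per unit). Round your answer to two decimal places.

PV(remaining coupons) I = 0.74·e^(−0.0707·6/12) + 1.83·e^(−0.0707·9/12) = 2.4498
Current forward F = (S − I)·e^(rT) = (110.48 − 2.4498)·e^(0.0707·10/12) = 108.0302 × 1.060687 = 114.5862
Value (long) = (F − K)·e^(−rT) = (114.5862 − 115.78) × 0.942785 = -1.1255
Short position value = −(long value) = ₹1.13

₹1.13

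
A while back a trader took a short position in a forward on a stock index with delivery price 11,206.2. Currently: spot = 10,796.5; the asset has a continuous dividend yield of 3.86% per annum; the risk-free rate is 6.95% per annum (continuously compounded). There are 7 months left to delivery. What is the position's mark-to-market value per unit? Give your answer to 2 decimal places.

Current fair forward for the remaining 7 months: F = S·e^((r − q)·T), (r − q) = 0.0695 − 0.0386 = 0.0309
F = 10796.5 · e^(0.0309 × 7/12) = 10796.5 × 1.01818843 = 10992.8714
Value of long forward = (F − K)·e^(−rT) = (10992.8714 − 11206.2) · e^(−0.0695·7/12)
= -213.3286 × 0.96026915 = -204.85
Short position value = −(long value) = 204.85

204.85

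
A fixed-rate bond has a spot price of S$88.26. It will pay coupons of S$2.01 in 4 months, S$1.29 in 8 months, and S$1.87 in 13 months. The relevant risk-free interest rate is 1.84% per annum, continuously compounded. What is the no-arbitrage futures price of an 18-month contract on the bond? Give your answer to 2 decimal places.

S$85.48

PV(coupons) I = 2.01·e^(−0.0184·4/12) + 1.29·e^(−0.0184·8/12) + 1.87·e^(−0.0184·13/12)
I = 1.9977 + 1.2743 + 1.8331 = 5.1051
F = (S − I)·e^(rT) = (88.26 − 5.1051) · e^(0.0184·18/12)
= 83.1549 · e^0.027600 = 83.1549 × 1.027984 = S$85.48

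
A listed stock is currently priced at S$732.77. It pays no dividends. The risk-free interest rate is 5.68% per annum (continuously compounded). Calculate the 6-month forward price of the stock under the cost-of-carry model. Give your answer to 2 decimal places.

S$753.88

F = S·e^(rT) = 732.77 · e^(0.0568 × 6/12)
= 732.77 · e^0.028400 = 732.77 × 1.028807
F = S$753.88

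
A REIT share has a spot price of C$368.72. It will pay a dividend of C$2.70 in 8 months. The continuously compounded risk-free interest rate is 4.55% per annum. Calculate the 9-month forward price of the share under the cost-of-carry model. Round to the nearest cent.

C$378.81

PV(dividends) I = 2.70·e^(−0.0455·8/12)
I = 2.6193
F = (S − I)·e^(rT) = (368.72 − 2.6193) · e^(0.0455·9/12)
= 366.1007 · e^0.034125 = 366.1007 × 1.034714 = C$378.81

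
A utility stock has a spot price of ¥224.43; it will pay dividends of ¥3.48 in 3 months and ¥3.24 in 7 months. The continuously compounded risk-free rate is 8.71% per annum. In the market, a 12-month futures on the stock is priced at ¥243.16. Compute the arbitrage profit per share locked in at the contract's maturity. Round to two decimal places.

¥5.38 per share

PV(dividends) I = 3.48·e^(−0.0871·3/12) + 3.24·e^(−0.0871·7/12) = 6.4845
Fair futures F* = (S − I)·e^(rT) = (224.43 − 6.4845)·e^0.087100 = 217.9455 × 1.091006 = 237.7798
Market ¥243.16 > fair 237.7798: forward overpriced → cash-and-carry (borrow at r, buy the stock and collect the dividends, short the forward).
Profit at T = |F_mkt − F*| = |243.16 − 237.7798| = ¥5.38 per share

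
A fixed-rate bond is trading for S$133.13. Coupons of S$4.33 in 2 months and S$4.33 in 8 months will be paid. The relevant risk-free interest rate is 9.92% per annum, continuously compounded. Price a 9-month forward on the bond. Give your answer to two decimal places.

PV(coupons) I = 4.33·e^(−0.0992·2/12) + 4.33·e^(−0.0992·8/12)
I = 4.2590 + 4.0529 = 8.3119
F = (S − I)·e^(rT) = (133.13 − 8.3119) · e^(0.0992·9/12)
= 124.8181 · e^0.074400 = 124.8181 × 1.077238 = S$134.46

S$134.46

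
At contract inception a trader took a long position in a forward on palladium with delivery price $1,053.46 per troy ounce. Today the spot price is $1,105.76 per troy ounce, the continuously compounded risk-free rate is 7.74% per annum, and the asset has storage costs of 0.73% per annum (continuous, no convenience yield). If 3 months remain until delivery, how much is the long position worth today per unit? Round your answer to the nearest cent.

$74.51 per troy ounce

Current fair forward for the remaining 3 months: F = S·e^((r + u)·T), (r + u) = 0.0774 + 0.0073 = 0.0847
F = 1105.76 · e^(0.0847 × 3/12) = 1105.76 × 1.02140078 = 1129.4241
Value of long forward = (F − K)·e^(−rT) = (1129.4241 − 1053.46) · e^(−0.0774·3/12)
= 75.9641 × 0.98083601 = 74.51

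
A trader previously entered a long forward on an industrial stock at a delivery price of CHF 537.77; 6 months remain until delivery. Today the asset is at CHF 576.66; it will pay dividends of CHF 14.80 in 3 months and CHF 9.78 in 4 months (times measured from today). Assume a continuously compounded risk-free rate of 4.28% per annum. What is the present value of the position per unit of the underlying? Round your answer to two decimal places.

PV(remaining dividends) I = 14.80·e^(−0.0428·3/12) + 9.78·e^(−0.0428·4/12) = 24.2839
Current forward F = (S − I)·e^(rT) = (576.66 − 24.2839)·e^(0.0428·6/12) = 552.3761 × 1.021631 = 564.3245
Value (long) = (F − K)·e^(−rT) = (564.3245 − 537.77) × 0.978827 = 25.9923
Value = CHF 25.99

CHF 25.99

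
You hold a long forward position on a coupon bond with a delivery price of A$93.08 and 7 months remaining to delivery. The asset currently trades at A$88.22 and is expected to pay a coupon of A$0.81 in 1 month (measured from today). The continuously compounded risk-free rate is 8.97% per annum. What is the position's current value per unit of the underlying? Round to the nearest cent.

-A$0.92

PV(remaining coupons) I = 0.81·e^(−0.0897·1/12) = 0.8040
Current forward F = (S − I)·e^(rT) = (88.22 − 0.8040)·e^(0.0897·7/12) = 87.4160 × 1.053718 = 92.1118
Value (long) = (F − K)·e^(−rT) = (92.1118 − 93.08) × 0.949020 = -0.9188
Value = -A$0.92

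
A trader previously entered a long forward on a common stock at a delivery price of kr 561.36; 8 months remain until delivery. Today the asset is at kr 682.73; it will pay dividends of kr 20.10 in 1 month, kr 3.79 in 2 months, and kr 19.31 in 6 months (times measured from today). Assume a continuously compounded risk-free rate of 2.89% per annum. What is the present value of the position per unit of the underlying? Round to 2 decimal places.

kr 89.23

PV(remaining dividends) I = 20.10·e^(−0.0289·1/12) + 3.79·e^(−0.0289·2/12) + 19.31·e^(−0.0289·6/12) = 42.8564
Current forward F = (S − I)·e^(rT) = (682.73 − 42.8564)·e^(0.0289·8/12) = 639.8736 × 1.019453 = 652.3211
Value (long) = (F − K)·e^(−rT) = (652.3211 − 561.36) × 0.980918 = 89.2254
Value = kr 89.23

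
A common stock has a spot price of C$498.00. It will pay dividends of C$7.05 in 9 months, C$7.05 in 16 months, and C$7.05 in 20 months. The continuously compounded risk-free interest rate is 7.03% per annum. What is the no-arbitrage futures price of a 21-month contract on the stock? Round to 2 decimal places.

PV(dividends) I = 7.05·e^(−0.0703·9/12) + 7.05·e^(−0.0703·16/12) + 7.05·e^(−0.0703·20/12)
I = 6.6879 + 6.4192 + 6.2705 = 19.3776
F = (S − I)·e^(rT) = (498.00 − 19.3776) · e^(0.0703·21/12)
= 478.6224 · e^0.123025 = 478.6224 × 1.130913 = C$541.28

C$541.28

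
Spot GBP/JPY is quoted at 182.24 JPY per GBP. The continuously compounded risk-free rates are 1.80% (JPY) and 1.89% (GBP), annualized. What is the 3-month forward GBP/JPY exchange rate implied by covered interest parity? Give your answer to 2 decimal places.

182.20

F = S·e^((r_JPY − r_GBP)T) = 182.24 · e^((0.0180 − 0.0189) × 3/12)
= 182.24 · e^-0.000225 = 182.24 × 0.999775
F = 182.20 JPY per GBP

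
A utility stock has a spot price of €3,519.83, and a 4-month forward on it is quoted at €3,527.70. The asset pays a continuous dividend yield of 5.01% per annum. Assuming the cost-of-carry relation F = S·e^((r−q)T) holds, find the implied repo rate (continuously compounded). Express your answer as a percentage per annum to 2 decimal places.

From F = S·e^((r−q)T): (r − q) = ln(F/S)/T
ln(3527.70/3519.83) = ln(1.002236) = 0.002234
(r − q) = 0.002234 / (4/12) = 0.006702
r = ln(F/S)/T + q = 0.006702 + 0.0501 = 0.056802
r = 5.68%

5.68%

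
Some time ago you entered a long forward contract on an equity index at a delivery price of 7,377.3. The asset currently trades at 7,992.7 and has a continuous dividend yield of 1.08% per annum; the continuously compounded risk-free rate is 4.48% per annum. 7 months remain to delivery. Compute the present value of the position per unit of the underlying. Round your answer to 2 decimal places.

Current fair forward for the remaining 7 months: F = S·e^((r − q)·T), (r − q) = 0.0448 − 0.0108 = 0.0340
F = 7992.7 · e^(0.0340 × 7/12) = 7992.7 × 1.02003132 = 8152.8043
Value of long forward = (F − K)·e^(−rT) = (8152.8043 − 7377.3) · e^(−0.0448·7/12)
= 775.5043 × 0.97420519 = 755.50

755.50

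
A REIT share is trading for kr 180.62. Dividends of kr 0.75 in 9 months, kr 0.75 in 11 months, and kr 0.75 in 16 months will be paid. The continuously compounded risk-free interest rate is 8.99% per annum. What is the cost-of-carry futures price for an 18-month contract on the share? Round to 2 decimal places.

PV(dividends) I = 0.75·e^(−0.0899·9/12) + 0.75·e^(−0.0899·11/12) + 0.75·e^(−0.0899·16/12)
I = 0.7011 + 0.6907 + 0.6653 = 2.0571
F = (S − I)·e^(rT) = (180.62 − 2.0571) · e^(0.0899·18/12)
= 178.5629 · e^0.134850 = 178.5629 × 1.144365 = kr 204.34

kr 204.34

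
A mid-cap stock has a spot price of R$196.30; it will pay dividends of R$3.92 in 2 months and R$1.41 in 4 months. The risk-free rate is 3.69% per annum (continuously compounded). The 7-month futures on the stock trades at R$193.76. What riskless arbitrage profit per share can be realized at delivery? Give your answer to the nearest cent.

PV(dividends) I = 3.92·e^(−0.0369·2/12) + 1.41·e^(−0.0369·4/12) = 5.2887
Fair futures F* = (S − I)·e^(rT) = (196.30 − 5.2887)·e^0.021525 = 191.0113 × 1.021758 = 195.1673
Market R$193.76 < fair 195.1673: forward underpriced → reverse cash-and-carry (short the stock, invest proceeds at r, pay the dividends, go long the forward).
Profit at T = |F_mkt − F*| = |193.76 − 195.1673| = R$1.41 per share

R$1.41 per share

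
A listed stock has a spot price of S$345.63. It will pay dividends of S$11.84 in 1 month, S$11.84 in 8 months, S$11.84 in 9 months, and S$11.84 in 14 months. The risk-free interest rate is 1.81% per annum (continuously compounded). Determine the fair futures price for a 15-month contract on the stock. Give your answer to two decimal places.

S$305.68

PV(dividends) I = 11.84·e^(−0.0181·1/12) + 11.84·e^(−0.0181·8/12) + 11.84·e^(−0.0181·9/12) + 11.84·e^(−0.0181·14/12)
I = 11.8222 + 11.6980 + 11.6804 + 11.5926 = 46.7932
F = (S − I)·e^(rT) = (345.63 − 46.7932) · e^(0.0181·15/12)
= 298.8368 · e^0.022625 = 298.8368 × 1.022883 = S$305.68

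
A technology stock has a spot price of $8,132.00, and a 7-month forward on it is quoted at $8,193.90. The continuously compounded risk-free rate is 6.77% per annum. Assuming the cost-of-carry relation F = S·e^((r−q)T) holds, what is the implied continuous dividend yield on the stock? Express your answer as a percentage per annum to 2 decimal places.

5.47%

From F = S·e^((r−q)T): (r − q) = ln(F/S)/T
ln(8193.90/8132.00) = ln(1.007612) = 0.007583
(r − q) = 0.007583 / (7/12) = 0.012999
q = r − ln(F/S)/T = 0.0677 − 0.012999 = 0.054701
q = 5.47%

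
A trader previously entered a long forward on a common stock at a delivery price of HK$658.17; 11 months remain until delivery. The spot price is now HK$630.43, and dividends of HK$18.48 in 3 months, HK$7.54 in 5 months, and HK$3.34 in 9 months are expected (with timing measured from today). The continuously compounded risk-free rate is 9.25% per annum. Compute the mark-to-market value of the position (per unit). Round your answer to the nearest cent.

-HK$2.66

PV(remaining dividends) I = 18.48·e^(−0.0925·3/12) + 7.54·e^(−0.0925·5/12) + 3.34·e^(−0.0925·9/12) = 28.4286
Current forward F = (S − I)·e^(rT) = (630.43 − 28.4286)·e^(0.0925·11/12) = 602.0014 × 1.088490 = 655.2725
Value (long) = (F − K)·e^(−rT) = (655.2725 − 658.17) × 0.918704 = -2.6619
Value = -HK$2.66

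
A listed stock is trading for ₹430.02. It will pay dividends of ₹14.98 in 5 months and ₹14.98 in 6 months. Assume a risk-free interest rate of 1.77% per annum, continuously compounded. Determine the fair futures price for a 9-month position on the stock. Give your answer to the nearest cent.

PV(dividends) I = 14.98·e^(−0.0177·5/12) + 14.98·e^(−0.0177·6/12)
I = 14.8699 + 14.8480 = 29.7179
F = (S − I)·e^(rT) = (430.02 − 29.7179) · e^(0.0177·9/12)
= 400.3021 · e^0.013275 = 400.3021 × 1.013364 = ₹405.65

₹405.65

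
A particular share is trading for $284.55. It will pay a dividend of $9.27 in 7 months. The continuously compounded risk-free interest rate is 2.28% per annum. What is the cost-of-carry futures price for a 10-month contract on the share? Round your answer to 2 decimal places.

PV(dividends) I = 9.27·e^(−0.0228·7/12)
I = 9.1475
F = (S − I)·e^(rT) = (284.55 − 9.1475) · e^(0.0228·10/12)
= 275.4025 · e^0.019000 = 275.4025 × 1.019182 = $280.69

$280.69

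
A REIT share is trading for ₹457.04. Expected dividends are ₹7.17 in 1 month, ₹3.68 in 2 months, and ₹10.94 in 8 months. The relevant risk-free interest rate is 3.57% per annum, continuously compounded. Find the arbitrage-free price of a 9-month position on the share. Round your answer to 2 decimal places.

₹447.37

PV(dividends) I = 7.17·e^(−0.0357·1/12) + 3.68·e^(−0.0357·2/12) + 10.94·e^(−0.0357·8/12)
I = 7.1487 + 3.6582 + 10.6827 = 21.4896
F = (S − I)·e^(rT) = (457.04 − 21.4896) · e^(0.0357·9/12)
= 435.5504 · e^0.026775 = 435.5504 × 1.027137 = ₹447.37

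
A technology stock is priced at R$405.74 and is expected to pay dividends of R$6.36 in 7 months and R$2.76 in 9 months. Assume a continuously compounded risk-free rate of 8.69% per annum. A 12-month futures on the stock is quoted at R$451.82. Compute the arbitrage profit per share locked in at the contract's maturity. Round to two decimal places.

PV(dividends) I = 6.36·e^(−0.0869·7/12) + 2.76·e^(−0.0869·9/12) = 8.6315
Fair futures F* = (S − I)·e^(rT) = (405.74 − 8.6315)·e^0.086900 = 397.1085 × 1.090788 = 433.1612
Market R$451.82 > fair 433.1612: forward overpriced → cash-and-carry (borrow at r, buy the stock and collect the dividends, short the forward).
Profit at T = |F_mkt − F*| = |451.82 − 433.1612| = R$18.66 per share

R$18.66 per share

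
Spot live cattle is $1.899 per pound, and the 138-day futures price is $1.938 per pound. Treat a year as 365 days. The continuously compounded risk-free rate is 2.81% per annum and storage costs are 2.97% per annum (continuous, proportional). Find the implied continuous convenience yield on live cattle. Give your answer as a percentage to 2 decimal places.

F = S·e^((r+u−y)T) ⇒ (r+u−y) = ln(F/S)/T
ln(1.938/1.899) = 0.020329; /T ⇒ 0.053769
y = r + u − ln(F/S)/T = 0.0281 + 0.0297 − 0.053769 = 0.004031
y = 0.40%

0.40%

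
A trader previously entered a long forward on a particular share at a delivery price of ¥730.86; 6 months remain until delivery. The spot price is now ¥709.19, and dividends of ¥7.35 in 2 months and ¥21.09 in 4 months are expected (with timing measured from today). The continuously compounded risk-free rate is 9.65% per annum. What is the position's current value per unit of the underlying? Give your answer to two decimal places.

-¥14.90

PV(remaining dividends) I = 7.35·e^(−0.0965·2/12) + 21.09·e^(−0.0965·4/12) = 27.6551
Current forward F = (S − I)·e^(rT) = (709.19 − 27.6551)·e^(0.0965·6/12) = 681.5349 × 1.049433 = 715.2252
Value (long) = (F − K)·e^(−rT) = (715.2252 − 730.86) × 0.952896 = -14.8983
Value = -¥14.90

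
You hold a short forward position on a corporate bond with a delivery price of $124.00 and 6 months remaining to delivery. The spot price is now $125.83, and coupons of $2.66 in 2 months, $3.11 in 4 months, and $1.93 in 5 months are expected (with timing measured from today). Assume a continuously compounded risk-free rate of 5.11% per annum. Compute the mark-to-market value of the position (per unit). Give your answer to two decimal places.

$2.63

PV(remaining coupons) I = 2.66·e^(−0.0511·2/12) + 3.11·e^(−0.0511·4/12) + 1.93·e^(−0.0511·5/12) = 7.5843
Current forward F = (S − I)·e^(rT) = (125.83 − 7.5843)·e^(0.0511·6/12) = 118.2457 × 1.025879 = 121.3058
Value (long) = (F − K)·e^(−rT) = (121.3058 − 124.00) × 0.974774 = -2.6262
Short position value = −(long value) = $2.63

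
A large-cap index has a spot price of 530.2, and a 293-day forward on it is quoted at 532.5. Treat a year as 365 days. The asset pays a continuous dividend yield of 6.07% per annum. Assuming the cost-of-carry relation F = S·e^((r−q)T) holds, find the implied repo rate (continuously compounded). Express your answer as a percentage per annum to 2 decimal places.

From F = S·e^((r−q)T): (r − q) = ln(F/S)/T
ln(532.5/530.2) = ln(1.004338) = 0.004329
(r − q) = 0.004329 / (293/365) = 0.005393
r = ln(F/S)/T + q = 0.005393 + 0.0607 = 0.066093
r = 6.61%

6.61%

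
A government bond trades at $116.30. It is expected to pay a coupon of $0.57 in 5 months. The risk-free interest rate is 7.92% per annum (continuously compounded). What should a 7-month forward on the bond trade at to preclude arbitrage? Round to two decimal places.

PV(coupons) I = 0.57·e^(−0.0792·5/12)
I = 0.5515
F = (S − I)·e^(rT) = (116.30 − 0.5515) · e^(0.0792·7/12)
= 115.7485 · e^0.046200 = 115.7485 × 1.047284 = $121.22

$121.22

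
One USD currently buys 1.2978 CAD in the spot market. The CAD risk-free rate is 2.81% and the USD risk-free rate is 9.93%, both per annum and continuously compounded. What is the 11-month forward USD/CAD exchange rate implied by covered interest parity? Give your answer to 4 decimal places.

1.2158

F = S·e^((r_CAD − r_USD)T) = 1.2978 · e^((0.0281 − 0.0993) × 11/12)
= 1.2978 · e^-0.065267 = 1.2978 × 0.936817
F = 1.2158 CAD per USD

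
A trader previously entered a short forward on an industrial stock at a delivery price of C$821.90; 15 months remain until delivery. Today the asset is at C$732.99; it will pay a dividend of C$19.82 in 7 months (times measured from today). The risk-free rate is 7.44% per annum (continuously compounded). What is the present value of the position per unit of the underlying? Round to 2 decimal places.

PV(remaining dividends) I = 19.82·e^(−0.0744·7/12) = 18.9782
Current forward F = (S − I)·e^(rT) = (732.99 − 18.9782)·e^(0.0744·15/12) = 714.0118 × 1.097462 = 783.6008
Value (long) = (F − K)·e^(−rT) = (783.6008 − 821.90) × 0.911194 = -34.8980
Short position value = −(long value) = C$34.90

C$34.90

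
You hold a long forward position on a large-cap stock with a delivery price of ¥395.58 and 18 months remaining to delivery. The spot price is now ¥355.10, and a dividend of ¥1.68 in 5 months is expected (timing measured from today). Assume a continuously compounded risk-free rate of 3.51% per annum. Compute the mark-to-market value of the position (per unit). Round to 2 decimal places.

PV(remaining dividends) I = 1.68·e^(−0.0351·5/12) = 1.6556
Current forward F = (S − I)·e^(rT) = (355.10 − 1.6556)·e^(0.0351·18/12) = 353.4444 × 1.054061 = 372.5520
Value (long) = (F − K)·e^(−rT) = (372.5520 − 395.58) × 0.948712 = -21.8469
Value = -¥21.85

-¥21.85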